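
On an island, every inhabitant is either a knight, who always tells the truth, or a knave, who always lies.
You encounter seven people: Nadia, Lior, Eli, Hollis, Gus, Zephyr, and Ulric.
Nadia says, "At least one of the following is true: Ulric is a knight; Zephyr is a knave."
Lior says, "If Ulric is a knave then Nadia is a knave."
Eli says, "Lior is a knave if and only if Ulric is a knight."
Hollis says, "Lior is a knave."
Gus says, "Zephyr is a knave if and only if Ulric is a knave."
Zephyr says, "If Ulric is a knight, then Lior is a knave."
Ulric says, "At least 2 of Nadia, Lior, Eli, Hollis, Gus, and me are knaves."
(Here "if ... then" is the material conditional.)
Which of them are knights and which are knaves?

Nadia is a knight, Lior is a knight, Eli is a knave, Hollis is a knave, Gus is a knave, Zephyr is a knave, and Ulric is a knight.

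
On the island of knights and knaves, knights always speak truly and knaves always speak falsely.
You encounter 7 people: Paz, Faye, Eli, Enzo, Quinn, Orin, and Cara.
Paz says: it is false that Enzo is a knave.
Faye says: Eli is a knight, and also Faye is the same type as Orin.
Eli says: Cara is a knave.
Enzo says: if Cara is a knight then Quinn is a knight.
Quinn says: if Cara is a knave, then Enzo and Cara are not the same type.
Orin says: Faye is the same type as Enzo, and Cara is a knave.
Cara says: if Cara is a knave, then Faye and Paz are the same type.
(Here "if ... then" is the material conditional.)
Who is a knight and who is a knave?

Paz (knight): "it is false that Enzo is a knave" — true. ✓
Faye (knave): "Eli is a knight, and also Faye is the same type as Orin" — False. ✓
Eli is a knave, and the claim "Cara is a knave" is indeed False.
Since Enzo is a knight, "if Cara is a knight then Quinn is a knight" needs to be true, which holds.
As a knight, Quinn's statement "if Cara is a knave, then Enzo and Cara are not the same type" should be true; it is.
Orin is a knave, and the claim "Faye is the same type as Enzo, and Cara is a knave" is indeed False.
As a knight, Cara's statement "if Cara is a knave, then Faye and Paz are the same type" should be true; it is.

Paz is a knight, Faye is a knave, Eli is a knave, Enzo is a knight, Quinn is a knight, Orin is a knave, and Cara is a knight.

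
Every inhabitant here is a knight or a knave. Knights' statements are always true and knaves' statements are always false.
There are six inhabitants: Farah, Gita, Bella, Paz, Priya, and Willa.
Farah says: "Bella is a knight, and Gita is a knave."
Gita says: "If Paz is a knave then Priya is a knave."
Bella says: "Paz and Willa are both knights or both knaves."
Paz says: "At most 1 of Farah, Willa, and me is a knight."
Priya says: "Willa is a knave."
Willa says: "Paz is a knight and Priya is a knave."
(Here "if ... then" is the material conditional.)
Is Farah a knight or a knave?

Farah is a knave.

Consistent assignments: {Farah=knave, Gita=knight, Bella=knave, Paz=knight, Priya=knight, Willa=knave}
In every consistent assignment, Farah is a knave.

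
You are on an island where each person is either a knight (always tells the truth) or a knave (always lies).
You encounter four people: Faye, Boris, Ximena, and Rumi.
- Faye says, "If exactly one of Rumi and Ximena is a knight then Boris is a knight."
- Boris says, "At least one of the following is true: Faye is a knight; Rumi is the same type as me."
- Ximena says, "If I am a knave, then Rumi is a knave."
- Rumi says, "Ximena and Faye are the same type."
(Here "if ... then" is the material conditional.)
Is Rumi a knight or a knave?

Rumi is a knight.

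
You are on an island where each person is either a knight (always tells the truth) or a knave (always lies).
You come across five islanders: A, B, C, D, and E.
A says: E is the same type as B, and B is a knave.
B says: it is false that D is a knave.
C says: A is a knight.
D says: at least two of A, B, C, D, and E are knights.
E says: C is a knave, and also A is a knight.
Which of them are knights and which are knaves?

A is a knave, B is a knight, C is a knave, D is a knight, and E is a knave.

Since A is a knave, "E is the same type as B, and B is a knave" needs to be False, which holds.
B is a knight, so "it is false that D is a knave" must be true — and it is.
C is a knave, and the claim "A is a knight" is indeed False.
D (knight): "at least two of A, B, C, D, and E are knights" — true. ✓
E is a knave, so "C is a knave, and also A is a knight" must be False — and it is.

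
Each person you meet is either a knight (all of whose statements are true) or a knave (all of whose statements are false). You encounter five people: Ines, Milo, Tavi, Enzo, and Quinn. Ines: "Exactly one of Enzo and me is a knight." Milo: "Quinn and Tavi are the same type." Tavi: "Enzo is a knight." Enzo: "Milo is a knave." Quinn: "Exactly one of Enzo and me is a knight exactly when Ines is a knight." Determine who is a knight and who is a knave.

Ines is a knight, Milo is a knight, Tavi is a knave, Enzo is a knave, and Quinn is a knave.

Ines is a knight, and the claim "exactly one of Enzo and me is a knight" is indeed true.
Milo is a knight, and the claim "Quinn and Tavi are the same type" is indeed true.
Tavi is a knave, and the claim "Enzo is a knight" is indeed false.
Enzo is a knave, so "Milo is a knave" must be false — and it is.
Quinn is a knave; "exactly one of Enzo and me is a knight exactly when Ines is a knight" is false, as required.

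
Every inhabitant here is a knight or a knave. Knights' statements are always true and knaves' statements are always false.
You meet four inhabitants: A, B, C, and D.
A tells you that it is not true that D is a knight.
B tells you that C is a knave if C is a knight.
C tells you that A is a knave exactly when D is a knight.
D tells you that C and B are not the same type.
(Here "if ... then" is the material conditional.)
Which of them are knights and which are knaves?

A is a knave, so "it is not true that D is a knight" must be False — and it is.
B is a knave, so "C is a knave if C is a knight" must be False — and it is.
C is a knight, and the claim "A is a knave exactly when D is a knight" is indeed True.
D is a knight, and the claim "C and B are not the same type" is indeed True.

A is a knave, B is a knave, C is a knight, and D is a knight.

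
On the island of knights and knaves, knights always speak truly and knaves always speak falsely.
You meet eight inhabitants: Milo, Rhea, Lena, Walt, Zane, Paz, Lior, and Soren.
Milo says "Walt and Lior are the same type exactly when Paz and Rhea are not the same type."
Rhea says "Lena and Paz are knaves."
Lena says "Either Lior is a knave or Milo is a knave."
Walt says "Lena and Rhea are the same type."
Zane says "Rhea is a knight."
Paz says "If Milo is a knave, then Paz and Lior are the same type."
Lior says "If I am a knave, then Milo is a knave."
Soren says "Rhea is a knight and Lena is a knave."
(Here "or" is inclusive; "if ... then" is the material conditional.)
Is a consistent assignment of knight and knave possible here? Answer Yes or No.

Yes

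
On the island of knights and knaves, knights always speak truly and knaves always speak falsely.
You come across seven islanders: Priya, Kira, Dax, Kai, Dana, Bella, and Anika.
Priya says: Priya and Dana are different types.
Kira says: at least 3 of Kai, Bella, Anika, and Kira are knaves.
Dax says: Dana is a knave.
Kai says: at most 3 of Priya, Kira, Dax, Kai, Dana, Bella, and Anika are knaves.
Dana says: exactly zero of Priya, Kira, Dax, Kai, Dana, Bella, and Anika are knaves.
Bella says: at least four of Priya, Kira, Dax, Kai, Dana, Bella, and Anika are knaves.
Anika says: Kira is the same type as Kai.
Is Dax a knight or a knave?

Consistent assignments: {Priya=knave, Kira=knave, Dax=knight, Kai=knave, Dana=knave, Bella=knight, Anika=knight}
In every consistent assignment, Dax is a knight.

Dax is a knight.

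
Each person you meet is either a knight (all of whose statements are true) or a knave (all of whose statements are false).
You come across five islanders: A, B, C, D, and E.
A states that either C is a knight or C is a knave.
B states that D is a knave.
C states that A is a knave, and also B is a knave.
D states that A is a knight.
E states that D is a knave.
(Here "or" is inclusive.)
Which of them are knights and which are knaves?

A is a knight, and the claim "either C is a knight or C is a knave" is indeed true.
Since B is a knave, "D is a knave" needs to be False, which holds.
C is a knave, and the claim "A is a knave, and also B is a knave" is indeed False.
D is a knight, so "A is a knight" must be true — and it is.
E is a knave, and the claim "D is a knave" is indeed False.

Knights: A and D. Knaves: B, C, and E.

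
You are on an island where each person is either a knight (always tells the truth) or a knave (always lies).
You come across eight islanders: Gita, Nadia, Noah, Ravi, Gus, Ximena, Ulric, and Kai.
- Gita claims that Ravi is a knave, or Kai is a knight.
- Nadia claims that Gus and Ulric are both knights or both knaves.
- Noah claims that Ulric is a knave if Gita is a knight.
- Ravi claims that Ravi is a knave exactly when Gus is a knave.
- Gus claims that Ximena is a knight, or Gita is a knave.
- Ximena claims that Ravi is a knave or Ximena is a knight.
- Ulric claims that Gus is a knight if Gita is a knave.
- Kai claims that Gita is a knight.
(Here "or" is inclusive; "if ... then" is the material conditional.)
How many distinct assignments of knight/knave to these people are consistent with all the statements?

4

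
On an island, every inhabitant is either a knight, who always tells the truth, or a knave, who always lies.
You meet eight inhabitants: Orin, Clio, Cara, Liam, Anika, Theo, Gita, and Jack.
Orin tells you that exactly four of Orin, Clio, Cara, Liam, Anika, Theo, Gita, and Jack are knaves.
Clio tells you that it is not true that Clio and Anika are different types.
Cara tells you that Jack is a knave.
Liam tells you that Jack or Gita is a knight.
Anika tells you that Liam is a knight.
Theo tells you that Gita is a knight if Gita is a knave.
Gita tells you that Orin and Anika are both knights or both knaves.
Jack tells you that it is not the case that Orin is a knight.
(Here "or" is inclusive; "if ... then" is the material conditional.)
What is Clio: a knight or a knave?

Clio is a knave.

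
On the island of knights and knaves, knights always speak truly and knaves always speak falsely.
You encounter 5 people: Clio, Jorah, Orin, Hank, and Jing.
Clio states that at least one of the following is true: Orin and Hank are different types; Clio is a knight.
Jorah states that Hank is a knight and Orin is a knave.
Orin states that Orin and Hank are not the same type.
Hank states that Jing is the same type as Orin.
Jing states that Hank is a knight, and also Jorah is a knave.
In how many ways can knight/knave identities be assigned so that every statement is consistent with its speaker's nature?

Consistent assignments:
  Clio=knight, Jorah=knave, Orin=knight, Hank=knave, Jing=knave

1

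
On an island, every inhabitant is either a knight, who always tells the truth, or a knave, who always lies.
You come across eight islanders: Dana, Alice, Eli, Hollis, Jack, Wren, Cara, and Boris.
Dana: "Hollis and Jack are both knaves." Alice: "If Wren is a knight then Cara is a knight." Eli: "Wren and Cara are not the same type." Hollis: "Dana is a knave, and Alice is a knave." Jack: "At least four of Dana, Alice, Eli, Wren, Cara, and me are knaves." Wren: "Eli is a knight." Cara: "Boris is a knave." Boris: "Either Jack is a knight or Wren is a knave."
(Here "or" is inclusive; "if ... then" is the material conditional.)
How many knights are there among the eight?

The unique consistent assignment is Dana=knave, Alice=knight, Eli=knave, Hollis=knave, Jack=knight, Wren=knave, Cara=knave, Boris=knight.
That has 3 knights.

3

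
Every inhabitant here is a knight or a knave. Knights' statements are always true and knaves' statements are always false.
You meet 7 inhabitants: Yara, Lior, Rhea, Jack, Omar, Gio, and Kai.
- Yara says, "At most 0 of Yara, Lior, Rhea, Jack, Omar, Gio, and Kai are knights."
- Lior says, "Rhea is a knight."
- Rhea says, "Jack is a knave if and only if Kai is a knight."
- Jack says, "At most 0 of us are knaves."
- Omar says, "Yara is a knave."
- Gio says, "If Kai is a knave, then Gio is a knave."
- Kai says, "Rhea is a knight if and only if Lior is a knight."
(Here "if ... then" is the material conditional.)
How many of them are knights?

5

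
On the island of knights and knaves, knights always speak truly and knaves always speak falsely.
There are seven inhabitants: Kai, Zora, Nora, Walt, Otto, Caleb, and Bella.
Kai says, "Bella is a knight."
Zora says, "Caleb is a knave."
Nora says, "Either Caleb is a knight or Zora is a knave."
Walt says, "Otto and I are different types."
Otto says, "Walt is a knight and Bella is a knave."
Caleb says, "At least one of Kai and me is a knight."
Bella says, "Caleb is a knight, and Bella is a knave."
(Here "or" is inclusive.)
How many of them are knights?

1

The unique consistent assignment is Kai=knave, Zora=knight, Nora=knave, Walt=knave, Otto=knave, Caleb=knave, Bella=knave.
That has 1 knight.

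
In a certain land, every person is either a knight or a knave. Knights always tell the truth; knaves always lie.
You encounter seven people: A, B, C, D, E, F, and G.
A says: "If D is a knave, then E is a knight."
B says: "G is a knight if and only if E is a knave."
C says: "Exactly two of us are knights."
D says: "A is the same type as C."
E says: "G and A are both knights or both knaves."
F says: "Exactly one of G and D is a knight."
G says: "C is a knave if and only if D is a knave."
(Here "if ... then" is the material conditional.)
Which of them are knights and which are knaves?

A is a knight, B is a knave, C is a knave, D is a knave, E is a knight, F is a knight, and G is a knight.

A is a knight; "if D is a knave, then E is a knight" is true, as required.
B (knave): "G is a knight if and only if E is a knave" — False. ✓
C is a knave; "exactly two of us are knights" is False, as required.
Since D is a knave, "A is the same type as C" needs to be False, which holds.
E is a knight, and the claim "G and A are both knights or both knaves" is indeed true.
As a knight, F's statement "exactly one of G and D is a knight" should be true; it is.
As a knight, G's statement "C is a knave if and only if D is a knave" should be true; it is.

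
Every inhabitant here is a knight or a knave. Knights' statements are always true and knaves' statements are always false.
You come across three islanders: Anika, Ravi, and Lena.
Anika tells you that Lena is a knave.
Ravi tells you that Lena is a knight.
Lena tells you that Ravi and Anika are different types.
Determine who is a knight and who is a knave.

Anika is a knave, Ravi is a knight, and Lena is a knight.

Anika (knave): "Lena is a knave" — false. ✓
Ravi (knight): "Lena is a knight" — True. ✓
Lena is a knight, so "Ravi and Anika are different types" must be True — and it is.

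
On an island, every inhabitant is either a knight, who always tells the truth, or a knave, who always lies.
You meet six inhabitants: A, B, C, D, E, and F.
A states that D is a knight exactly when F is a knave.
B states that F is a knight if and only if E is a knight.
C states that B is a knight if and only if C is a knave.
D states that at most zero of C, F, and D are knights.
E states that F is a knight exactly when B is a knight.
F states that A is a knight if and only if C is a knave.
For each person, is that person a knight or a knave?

A is a knight, and the claim "D is a knight exactly when F is a knave" is indeed True.
B is a knave; "F is a knight if and only if E is a knight" is False, as required.
Since C is a knave, "B is a knight if and only if C is a knave" needs to be False, which holds.
D (knave): "at most zero of C, F, and D are knights" — False. ✓
E is a knave; "F is a knight exactly when B is a knight" is False, as required.
As a knight, F's statement "A is a knight if and only if C is a knave" should be True; it is.

Knights: A and F. Knaves: B, C, D, and E.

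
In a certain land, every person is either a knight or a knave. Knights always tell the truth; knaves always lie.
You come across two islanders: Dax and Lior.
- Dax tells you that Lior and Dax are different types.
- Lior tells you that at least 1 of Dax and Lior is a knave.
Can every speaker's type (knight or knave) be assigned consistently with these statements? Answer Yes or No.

No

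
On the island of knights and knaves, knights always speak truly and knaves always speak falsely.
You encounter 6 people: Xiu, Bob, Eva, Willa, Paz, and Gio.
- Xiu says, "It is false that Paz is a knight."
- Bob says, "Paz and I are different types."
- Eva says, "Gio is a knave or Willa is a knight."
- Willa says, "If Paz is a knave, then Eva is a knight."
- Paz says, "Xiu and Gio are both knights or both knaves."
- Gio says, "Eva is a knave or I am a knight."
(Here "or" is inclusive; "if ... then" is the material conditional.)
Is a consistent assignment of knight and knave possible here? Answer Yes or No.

Yes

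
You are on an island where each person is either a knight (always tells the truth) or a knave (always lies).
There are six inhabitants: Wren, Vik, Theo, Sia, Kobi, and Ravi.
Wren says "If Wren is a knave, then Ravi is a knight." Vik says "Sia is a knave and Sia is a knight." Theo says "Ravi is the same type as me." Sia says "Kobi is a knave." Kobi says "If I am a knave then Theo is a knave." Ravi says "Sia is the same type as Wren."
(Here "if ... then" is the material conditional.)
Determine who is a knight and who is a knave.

Since Wren is a knight, "if Wren is a knave, then Ravi is a knight" needs to be true, which holds.
Since Vik is a knave, "Sia is a knave and Sia is a knight" needs to be False, which holds.
Theo is a knight, so "Ravi is the same type as me" must be true — and it is.
Sia is a knight, and the claim "Kobi is a knave" is indeed true.
Since Kobi is a knave, "if I am a knave then Theo is a knave" needs to be False, which holds.
As a knight, Ravi's statement "Sia is the same type as Wren" should be true; it is.

Wren is a knight, Vik is a knave, Theo is a knight, Sia is a knight, Kobi is a knave, and Ravi is a knight.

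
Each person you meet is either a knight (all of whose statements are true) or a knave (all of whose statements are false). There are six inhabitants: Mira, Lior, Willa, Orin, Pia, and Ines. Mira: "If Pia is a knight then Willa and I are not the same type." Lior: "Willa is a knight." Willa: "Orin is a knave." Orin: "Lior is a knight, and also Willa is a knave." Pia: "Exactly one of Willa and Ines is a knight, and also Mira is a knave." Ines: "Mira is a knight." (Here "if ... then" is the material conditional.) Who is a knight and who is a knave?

Mira is a knight, and the claim "if Pia is a knight then Willa and I are not the same type" is indeed True.
As a knight, Lior's statement "Willa is a knight" should be True; it is.
Willa is a knight; "Orin is a knave" is True, as required.
Orin is a knave; "Lior is a knight, and also Willa is a knave" is false, as required.
Pia (knave): "exactly one of Willa and Ines is a knight, and also Mira is a knave" — false. ✓
Ines is a knight, so "Mira is a knight" must be True — and it is.

Knights: Mira, Lior, Willa, and Ines. Knaves: Orin and Pia.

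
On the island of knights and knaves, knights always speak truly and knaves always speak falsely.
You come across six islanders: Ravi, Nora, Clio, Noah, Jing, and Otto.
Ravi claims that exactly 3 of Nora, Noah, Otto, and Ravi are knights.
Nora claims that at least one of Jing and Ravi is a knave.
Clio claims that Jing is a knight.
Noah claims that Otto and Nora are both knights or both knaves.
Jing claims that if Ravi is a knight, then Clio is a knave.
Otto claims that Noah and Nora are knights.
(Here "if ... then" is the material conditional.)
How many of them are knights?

3

The unique consistent assignment is Ravi=knave, Nora=knight, Clio=knight, Noah=knave, Jing=knight, Otto=knave.
That has 3 knights.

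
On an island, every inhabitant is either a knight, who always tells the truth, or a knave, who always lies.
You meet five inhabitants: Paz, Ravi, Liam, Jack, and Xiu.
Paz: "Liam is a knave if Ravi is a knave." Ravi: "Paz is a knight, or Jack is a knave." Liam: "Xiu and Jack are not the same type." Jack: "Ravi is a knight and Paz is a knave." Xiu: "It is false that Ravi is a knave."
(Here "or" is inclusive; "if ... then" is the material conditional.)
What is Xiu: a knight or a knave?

Xiu is a knight.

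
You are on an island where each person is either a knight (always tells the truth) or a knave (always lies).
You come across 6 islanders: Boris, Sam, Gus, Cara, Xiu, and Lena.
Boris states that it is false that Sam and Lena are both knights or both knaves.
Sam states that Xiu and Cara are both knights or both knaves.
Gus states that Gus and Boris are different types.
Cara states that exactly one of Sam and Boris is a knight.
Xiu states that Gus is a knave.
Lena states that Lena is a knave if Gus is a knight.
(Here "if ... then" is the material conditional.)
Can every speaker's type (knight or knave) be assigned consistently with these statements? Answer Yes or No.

One consistent assignment: Boris=knave, Sam=knight, Gus=knave, Cara=knight, Xiu=knight, Lena=knight.

Yes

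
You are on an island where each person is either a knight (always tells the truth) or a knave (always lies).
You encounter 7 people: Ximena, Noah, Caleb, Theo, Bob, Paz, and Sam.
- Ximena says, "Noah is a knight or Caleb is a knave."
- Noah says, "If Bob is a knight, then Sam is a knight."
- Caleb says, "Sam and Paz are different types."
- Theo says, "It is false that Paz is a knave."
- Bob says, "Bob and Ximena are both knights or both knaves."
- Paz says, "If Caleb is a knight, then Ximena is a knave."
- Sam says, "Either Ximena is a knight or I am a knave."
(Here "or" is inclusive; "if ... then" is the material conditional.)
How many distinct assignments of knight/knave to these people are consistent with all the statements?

4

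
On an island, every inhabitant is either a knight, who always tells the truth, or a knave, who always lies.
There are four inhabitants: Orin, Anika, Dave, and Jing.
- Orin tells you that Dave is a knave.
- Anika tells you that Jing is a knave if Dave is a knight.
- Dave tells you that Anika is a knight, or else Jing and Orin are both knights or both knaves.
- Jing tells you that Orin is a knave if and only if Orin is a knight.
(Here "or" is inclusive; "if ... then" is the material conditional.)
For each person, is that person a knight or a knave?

Knights: Anika and Dave. Knaves: Orin and Jing.

Since Orin is a knave, "Dave is a knave" needs to be False, which holds.
Since Anika is a knight, "Jing is a knave if Dave is a knight" needs to be true, which holds.
Dave is a knight, and the claim "Anika is a knight, or else Jing and Orin are both knights or both knaves" is indeed true.
Jing is a knave; "Orin is a knave if and only if Orin is a knight" is False, as required.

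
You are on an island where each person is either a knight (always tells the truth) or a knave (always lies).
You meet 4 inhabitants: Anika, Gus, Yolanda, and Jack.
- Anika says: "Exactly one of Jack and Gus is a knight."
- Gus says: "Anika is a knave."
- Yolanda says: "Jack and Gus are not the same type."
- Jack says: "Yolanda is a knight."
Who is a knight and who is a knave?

Anika is a knight, Gus is a knave, Yolanda is a knight, and Jack is a knight.

Anika is a knight, and the claim "exactly one of Jack and Gus is a knight" is indeed True.
Gus is a knave; "Anika is a knave" is False, as required.
Yolanda (knight): "Jack and Gus are not the same type" — True. ✓
Jack is a knight, and the claim "Yolanda is a knight" is indeed True.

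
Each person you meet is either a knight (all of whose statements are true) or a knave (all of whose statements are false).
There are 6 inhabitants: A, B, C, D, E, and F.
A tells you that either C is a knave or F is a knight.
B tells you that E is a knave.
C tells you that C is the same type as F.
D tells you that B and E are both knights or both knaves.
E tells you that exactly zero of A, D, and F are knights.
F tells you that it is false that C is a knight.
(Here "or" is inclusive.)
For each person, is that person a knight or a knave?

A (knight): "either C is a knave or F is a knight" — True. ✓
B is a knight, and the claim "E is a knave" is indeed True.
C is a knave; "C is the same type as F" is false, as required.
Since D is a knave, "B and E are both knights or both knaves" needs to be false, which holds.
Since E is a knave, "exactly zero of A, D, and F are knights" needs to be false, which holds.
As a knight, F's statement "it is false that C is a knight" should be True; it is.

A is a knight, B is a knight, C is a knave, D is a knave, E is a knave, and F is a knight.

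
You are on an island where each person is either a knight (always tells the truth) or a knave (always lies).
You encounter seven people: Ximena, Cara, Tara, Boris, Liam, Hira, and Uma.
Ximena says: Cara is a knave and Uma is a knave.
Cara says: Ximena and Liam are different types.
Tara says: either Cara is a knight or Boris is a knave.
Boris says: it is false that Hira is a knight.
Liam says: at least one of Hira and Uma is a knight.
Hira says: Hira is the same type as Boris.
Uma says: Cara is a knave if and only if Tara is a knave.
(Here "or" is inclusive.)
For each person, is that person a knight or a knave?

Ximena is a knave, Cara is a knight, Tara is a knight, Boris is a knight, Liam is a knight, Hira is a knave, and Uma is a knight.

Ximena is a knave, and the claim "Cara is a knave and Uma is a knave" is indeed false.
As a knight, Cara's statement "Ximena and Liam are different types" should be True; it is.
As a knight, Tara's statement "either Cara is a knight or Boris is a knave" should be True; it is.
Boris is a knight, and the claim "it is false that Hira is a knight" is indeed True.
Liam is a knight, so "at least one of Hira and Uma is a knight" must be True — and it is.
Hira is a knave; "Hira is the same type as Boris" is false, as required.
As a knight, Uma's statement "Cara is a knave if and only if Tara is a knave" should be True; it is.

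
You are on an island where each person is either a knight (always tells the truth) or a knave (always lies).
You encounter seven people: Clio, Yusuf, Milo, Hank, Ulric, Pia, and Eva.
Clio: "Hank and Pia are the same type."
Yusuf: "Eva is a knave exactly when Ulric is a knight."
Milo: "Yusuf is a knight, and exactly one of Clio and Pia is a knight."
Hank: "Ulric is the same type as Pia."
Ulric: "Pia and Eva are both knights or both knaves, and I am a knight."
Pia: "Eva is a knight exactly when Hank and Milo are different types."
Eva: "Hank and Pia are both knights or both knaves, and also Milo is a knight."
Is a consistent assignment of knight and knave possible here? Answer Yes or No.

Yes

One consistent assignment: Clio=knave, Yusuf=knave, Milo=knave, Hank=knight, Ulric=knave, Pia=knave, Eva=knave.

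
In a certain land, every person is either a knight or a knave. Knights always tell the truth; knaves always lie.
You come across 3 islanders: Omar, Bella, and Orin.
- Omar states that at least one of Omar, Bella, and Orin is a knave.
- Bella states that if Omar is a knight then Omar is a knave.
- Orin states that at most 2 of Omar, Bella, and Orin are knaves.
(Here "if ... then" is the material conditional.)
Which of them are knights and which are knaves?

Omar is a knight, Bella is a knave, and Orin is a knight.

Omar is a knight; "at least one of Omar, Bella, and Orin is a knave" is true, as required.
Bella is a knave, so "if Omar is a knight then Omar is a knave" must be false — and it is.
As a knight, Orin's statement "at most 2 of Omar, Bella, and Orin are knaves" should be true; it is.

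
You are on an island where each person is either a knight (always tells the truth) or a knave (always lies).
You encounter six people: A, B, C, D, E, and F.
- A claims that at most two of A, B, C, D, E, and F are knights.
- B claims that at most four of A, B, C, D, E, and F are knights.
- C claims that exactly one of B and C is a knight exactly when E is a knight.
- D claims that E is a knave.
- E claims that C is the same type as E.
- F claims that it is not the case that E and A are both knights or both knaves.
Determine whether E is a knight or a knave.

Consistent assignments: {A=knave, B=knight, C=knight, D=knight, E=knave, F=knave}
In every consistent assignment, E is a knave.

E is a knave.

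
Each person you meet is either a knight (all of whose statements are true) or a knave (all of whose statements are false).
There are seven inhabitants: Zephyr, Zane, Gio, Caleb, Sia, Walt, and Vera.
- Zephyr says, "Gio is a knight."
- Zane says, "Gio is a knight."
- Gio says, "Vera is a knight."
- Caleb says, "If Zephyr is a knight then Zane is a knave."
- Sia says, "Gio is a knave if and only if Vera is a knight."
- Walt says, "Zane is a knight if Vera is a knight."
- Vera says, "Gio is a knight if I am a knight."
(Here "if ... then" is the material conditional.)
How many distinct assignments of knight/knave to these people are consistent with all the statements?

1

Consistent assignments:
  Zephyr=knight, Zane=knight, Gio=knight, Caleb=knave, Sia=knave, Walt=knight, Vera=knight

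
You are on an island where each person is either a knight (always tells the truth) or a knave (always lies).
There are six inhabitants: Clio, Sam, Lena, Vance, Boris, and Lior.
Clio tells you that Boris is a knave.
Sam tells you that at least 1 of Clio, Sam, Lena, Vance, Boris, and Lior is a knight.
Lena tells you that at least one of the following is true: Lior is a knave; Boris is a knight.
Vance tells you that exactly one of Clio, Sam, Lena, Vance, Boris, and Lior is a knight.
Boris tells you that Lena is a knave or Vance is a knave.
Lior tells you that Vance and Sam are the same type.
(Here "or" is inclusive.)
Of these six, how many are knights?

The unique consistent assignment is Clio=knave, Sam=knight, Lena=knight, Vance=knave, Boris=knight, Lior=knave.
That has 3 knights.

3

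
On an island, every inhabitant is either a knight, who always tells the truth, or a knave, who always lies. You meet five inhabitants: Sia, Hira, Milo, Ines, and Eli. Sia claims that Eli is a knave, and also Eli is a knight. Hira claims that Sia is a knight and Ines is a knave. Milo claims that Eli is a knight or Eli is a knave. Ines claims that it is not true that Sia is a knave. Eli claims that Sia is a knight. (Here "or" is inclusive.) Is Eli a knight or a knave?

Consistent assignments: {Sia=knave, Hira=knave, Milo=knight, Ines=knave, Eli=knave}
In every consistent assignment, Eli is a knave.

Eli is a knave.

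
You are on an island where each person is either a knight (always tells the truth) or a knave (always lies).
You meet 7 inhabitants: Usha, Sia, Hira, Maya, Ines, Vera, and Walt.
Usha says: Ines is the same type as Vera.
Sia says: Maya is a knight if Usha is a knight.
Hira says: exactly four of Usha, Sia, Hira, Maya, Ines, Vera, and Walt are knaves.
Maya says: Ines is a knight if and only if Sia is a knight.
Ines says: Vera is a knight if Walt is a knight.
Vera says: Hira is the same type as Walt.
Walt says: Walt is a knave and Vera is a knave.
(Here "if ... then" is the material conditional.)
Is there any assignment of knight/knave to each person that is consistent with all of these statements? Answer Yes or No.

Yes

One consistent assignment: Usha=knight, Sia=knight, Hira=knave, Maya=knight, Ines=knight, Vera=knight, Walt=knave.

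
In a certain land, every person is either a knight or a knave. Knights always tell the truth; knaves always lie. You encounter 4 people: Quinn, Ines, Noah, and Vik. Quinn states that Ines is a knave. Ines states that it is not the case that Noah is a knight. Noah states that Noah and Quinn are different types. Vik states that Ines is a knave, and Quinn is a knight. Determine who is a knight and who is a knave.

Quinn is a knave, Ines is a knight, Noah is a knave, and Vik is a knave.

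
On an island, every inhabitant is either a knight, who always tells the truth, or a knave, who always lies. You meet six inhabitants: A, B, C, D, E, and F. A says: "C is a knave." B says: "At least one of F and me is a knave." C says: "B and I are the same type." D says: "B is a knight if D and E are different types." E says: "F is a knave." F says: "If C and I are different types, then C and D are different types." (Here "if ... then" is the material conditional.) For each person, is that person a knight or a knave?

A is a knave, B is a knight, C is a knight, D is a knight, E is a knight, and F is a knave.

Since A is a knave, "C is a knave" needs to be False, which holds.
Since B is a knight, "at least one of F and me is a knave" needs to be True, which holds.
C is a knight, and the claim "B and I are the same type" is indeed True.
D is a knight, and the claim "B is a knight if D and E are different types" is indeed True.
Since E is a knight, "F is a knave" needs to be True, which holds.
F is a knave, so "if C and I are different types, then C and D are different types" must be False — and it is.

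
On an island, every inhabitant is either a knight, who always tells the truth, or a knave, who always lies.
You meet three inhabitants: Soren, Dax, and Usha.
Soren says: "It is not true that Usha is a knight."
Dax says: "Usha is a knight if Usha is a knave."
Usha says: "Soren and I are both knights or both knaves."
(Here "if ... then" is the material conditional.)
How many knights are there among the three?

1

The unique consistent assignment is Soren=knight, Dax=knave, Usha=knave.
That has 1 knight.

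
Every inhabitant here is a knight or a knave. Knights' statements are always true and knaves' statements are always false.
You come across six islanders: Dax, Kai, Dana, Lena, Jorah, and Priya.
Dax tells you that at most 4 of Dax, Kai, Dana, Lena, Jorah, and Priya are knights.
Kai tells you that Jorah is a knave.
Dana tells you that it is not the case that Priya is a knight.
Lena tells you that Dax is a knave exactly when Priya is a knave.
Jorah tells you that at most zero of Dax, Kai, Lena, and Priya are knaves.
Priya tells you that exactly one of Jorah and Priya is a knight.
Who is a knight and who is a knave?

Knights: Dax, Kai, and Dana. Knaves: Lena, Jorah, and Priya.

Since Dax is a knight, "at most 4 of Dax, Kai, Dana, Lena, Jorah, and Priya are knights" needs to be true, which holds.
Kai is a knight, and the claim "Jorah is a knave" is indeed true.
Dana is a knight, so "it is not the case that Priya is a knight" must be true — and it is.
Since Lena is a knave, "Dax is a knave exactly when Priya is a knave" needs to be false, which holds.
Since Jorah is a knave, "at most zero of Dax, Kai, Lena, and Priya are knaves" needs to be false, which holds.
Priya is a knave, and the claim "exactly one of Jorah and Priya is a knight" is indeed false.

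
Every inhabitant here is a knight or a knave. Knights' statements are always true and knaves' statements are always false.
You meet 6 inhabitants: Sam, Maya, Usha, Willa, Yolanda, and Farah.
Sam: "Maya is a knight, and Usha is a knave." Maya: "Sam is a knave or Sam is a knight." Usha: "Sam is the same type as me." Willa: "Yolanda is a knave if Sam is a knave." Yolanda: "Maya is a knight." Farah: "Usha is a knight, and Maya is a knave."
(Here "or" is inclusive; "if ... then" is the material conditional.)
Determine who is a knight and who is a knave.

Sam (knight): "Maya is a knight, and Usha is a knave" — True. ✓
As a knight, Maya's statement "Sam is a knave or Sam is a knight" should be True; it is.
Usha (knave): "Sam is the same type as me" — false. ✓
Willa (knight): "Yolanda is a knave if Sam is a knave" — True. ✓
Yolanda is a knight, so "Maya is a knight" must be True — and it is.
Since Farah is a knave, "Usha is a knight, and Maya is a knave" needs to be false, which holds.

Sam is a knight, Maya is a knight, Usha is a knave, Willa is a knight, Yolanda is a knight, and Farah is a knave.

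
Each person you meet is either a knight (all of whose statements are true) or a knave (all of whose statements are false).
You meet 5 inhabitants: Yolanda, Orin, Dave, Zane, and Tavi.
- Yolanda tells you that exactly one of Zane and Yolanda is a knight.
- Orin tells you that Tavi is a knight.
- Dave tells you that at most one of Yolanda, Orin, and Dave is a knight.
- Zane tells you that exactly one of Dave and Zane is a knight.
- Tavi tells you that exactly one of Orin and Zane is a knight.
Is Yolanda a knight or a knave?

Consistent assignments: {Yolanda=knight, Orin=knight, Dave=knave, Zane=knave, Tavi=knight}
In every consistent assignment, Yolanda is a knight.

Yolanda is a knight.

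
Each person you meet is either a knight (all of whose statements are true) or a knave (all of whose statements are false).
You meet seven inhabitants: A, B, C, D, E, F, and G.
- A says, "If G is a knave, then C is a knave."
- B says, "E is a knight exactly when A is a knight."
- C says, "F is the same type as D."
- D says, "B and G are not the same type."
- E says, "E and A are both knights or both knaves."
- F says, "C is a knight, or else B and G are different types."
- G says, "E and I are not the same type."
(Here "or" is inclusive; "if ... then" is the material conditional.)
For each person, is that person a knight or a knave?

Knights: A, C, D, F, and G. Knaves: B and E.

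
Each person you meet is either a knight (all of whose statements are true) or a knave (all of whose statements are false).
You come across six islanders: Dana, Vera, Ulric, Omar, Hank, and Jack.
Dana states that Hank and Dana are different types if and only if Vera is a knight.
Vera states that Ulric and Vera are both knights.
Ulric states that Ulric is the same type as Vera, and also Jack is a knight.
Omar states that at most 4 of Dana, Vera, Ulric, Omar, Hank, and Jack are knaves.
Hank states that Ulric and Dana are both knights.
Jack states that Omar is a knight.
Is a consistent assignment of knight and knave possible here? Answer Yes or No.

Yes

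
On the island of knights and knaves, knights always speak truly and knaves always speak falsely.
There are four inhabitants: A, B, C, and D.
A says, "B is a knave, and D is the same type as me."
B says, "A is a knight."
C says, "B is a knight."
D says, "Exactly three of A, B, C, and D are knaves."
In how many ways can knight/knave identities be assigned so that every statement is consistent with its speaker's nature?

1

Consistent assignments:
  A=knave, B=knave, C=knave, D=knight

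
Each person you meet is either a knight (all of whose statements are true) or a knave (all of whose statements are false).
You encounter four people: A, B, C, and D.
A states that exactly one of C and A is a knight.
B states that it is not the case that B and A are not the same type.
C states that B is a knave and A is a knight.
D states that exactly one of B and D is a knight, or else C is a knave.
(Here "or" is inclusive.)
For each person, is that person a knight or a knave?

Knights: A, B, and D. Knaves: C.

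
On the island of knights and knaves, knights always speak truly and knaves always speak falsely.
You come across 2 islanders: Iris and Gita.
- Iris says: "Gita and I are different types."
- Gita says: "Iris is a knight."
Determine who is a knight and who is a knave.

Iris is a knave and Gita is a knave.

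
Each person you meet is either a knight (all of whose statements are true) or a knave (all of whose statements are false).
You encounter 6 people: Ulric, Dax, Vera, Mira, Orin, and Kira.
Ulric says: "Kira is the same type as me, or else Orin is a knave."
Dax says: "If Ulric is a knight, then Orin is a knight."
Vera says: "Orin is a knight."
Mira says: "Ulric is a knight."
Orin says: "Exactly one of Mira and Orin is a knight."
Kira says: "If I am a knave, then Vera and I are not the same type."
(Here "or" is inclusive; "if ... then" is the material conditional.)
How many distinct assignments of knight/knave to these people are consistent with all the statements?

1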